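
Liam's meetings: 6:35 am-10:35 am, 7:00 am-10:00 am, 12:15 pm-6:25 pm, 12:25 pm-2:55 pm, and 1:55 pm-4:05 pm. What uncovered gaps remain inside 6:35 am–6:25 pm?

After merging, the occupied span is 6:35 am–10:35 am, 12:15 pm–6:25 pm.
Gaps within 6:35 am–6:25 pm: 10:35 am–12:15 pm.

10:35 am–12:15 pm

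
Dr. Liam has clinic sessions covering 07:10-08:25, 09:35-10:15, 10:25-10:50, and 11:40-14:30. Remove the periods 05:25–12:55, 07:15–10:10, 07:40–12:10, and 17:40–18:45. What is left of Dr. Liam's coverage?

B, merged: 05:25–12:55, 17:40–18:45.
07:10–08:25: fully covered by B → removed.
09:35–10:15: fully covered by B → removed.
10:25–10:50: fully covered by B → removed.
11:40–14:30 minus B → 12:55–14:30.

12:55–14:30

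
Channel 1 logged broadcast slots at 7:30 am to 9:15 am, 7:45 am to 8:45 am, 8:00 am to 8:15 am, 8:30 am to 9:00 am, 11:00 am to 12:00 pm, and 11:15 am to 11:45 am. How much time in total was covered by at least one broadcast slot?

2 h 45 min

Merged: 7:30 am–9:15 am, 11:00 am–12:00 pm.
Lengths: 1 h 45 min + 1 h = 2 h 45 min.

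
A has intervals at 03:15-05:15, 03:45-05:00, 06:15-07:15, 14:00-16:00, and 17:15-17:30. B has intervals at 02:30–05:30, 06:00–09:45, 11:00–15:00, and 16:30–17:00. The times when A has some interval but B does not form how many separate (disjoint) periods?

2

Merge the first list: 03:15–05:15, 06:15–07:15, 14:00–16:00, 17:15–17:30.
A \ B = 15:00–16:00, 17:15–17:30.
That is 2 disjoint pieces.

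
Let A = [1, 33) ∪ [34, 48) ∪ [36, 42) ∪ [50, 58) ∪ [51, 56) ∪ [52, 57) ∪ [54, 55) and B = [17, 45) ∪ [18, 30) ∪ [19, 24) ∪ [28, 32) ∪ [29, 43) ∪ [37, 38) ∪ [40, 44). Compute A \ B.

Merge the first list: [1, 33), [34, 48), [50, 58).
Merge the second list: [17, 45).
[1, 33) minus B → [1, 17).
[34, 48) minus B → [45, 48).
[50, 58): no B overlap → unchanged.

[1, 17) ∪ [45, 48) ∪ [50, 58)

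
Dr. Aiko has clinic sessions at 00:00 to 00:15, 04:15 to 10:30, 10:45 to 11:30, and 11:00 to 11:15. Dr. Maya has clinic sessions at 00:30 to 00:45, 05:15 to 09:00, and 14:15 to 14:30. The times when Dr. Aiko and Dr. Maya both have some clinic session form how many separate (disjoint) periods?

Merge the first list: 00:00–00:15, 04:15–10:30, 10:45–11:30.
A ∩ B = 05:15–09:00.
That is 1 disjoint piece.

1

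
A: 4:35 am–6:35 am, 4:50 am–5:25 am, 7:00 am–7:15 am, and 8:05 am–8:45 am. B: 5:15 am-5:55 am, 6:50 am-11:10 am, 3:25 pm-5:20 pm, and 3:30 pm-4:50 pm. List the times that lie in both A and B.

5:15 am–5:55 am, 7:00 am–7:15 am, 8:05 am–8:45 am

A, merged: 4:35 am–6:35 am, 7:00 am–7:15 am, 8:05 am–8:45 am.
B, merged: 5:15 am–5:55 am, 6:50 am–11:10 am, 3:25 pm–5:20 pm.
4:35 am–6:35 am meets the second set on 5:15 am–5:55 am.
7:00 am–7:15 am meets the second set on 7:00 am–7:15 am.
8:05 am–8:45 am meets the second set on 8:05 am–8:45 am.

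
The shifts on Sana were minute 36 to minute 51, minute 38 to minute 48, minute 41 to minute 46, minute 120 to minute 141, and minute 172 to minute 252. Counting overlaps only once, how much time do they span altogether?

Merged: minute 36 to minute 51, minute 120 to minute 141, minute 172 to minute 252.
Lengths: 15 minutes + 21 minutes + 80 minutes = 116 minutes.

116 minutes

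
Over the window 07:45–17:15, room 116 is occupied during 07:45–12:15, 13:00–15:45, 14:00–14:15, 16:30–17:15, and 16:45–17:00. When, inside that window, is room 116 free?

The merged coverage is 07:45-12:15, 13:00-15:45, 16:30-17:15.
Uncovered inside 07:45-17:15: 12:15-13:00, 15:45-16:30.

12:15-13:00, 15:45-16:30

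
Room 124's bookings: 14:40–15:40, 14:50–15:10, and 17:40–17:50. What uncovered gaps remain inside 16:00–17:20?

The merged coverage is 14:40–15:40, 17:40–17:50.
Complement within 16:00–17:20: 16:00–17:20.

16:00–17:20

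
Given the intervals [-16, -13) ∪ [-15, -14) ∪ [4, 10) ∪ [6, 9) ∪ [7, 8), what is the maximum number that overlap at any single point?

3

Sweep endpoints in order; track running count of active intervals.
Peak of 3 reached at 7.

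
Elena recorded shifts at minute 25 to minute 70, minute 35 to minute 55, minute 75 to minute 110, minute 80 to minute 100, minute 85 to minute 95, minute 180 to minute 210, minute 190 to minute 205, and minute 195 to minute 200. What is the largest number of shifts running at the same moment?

Sweep endpoints in order; track running count of active intervals.
Peak of 3 reached at minute 85.

3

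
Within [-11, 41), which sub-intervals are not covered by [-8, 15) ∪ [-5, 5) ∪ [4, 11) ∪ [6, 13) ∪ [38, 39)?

[-11, -8) ∪ [15, 38) ∪ [39, 41)

Covered (merged): [-8, 15), [38, 39).
Gaps within [-11, 41): [-11, -8), [15, 38), [39, 41).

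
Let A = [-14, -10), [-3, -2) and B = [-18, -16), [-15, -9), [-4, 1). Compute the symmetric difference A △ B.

Only in the first: none.
Only in the second: [-18, -16), [-15, -14), [-10, -9), [-4, -3), [-2, 1).
Together these are the periods covered by exactly one.

[-18, -16) ∪ [-15, -14) ∪ [-10, -9) ∪ [-4, -3) ∪ [-2, 1)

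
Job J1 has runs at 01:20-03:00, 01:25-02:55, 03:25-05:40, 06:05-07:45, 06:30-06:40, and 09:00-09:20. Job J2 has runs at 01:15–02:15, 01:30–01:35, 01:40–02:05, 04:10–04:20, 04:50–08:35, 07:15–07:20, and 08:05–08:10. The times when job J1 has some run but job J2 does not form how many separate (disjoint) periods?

Merge the first list: 01:20–03:00, 03:25–05:40, 06:05–07:45, 09:00–09:20.
Merge the second list: 01:15–02:15, 04:10–04:20, 04:50–08:35.
A \ B = 02:15–03:00, 03:25–04:10, 04:20–04:50, 09:00–09:20.
That is 4 disjoint pieces.

4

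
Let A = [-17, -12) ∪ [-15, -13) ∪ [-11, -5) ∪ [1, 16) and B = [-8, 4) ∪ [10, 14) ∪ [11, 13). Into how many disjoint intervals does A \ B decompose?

A, merged: [-17, -12), [-11, -5), [1, 16).
B, merged: [-8, 4), [10, 14).
A \ B = [-17, -12), [-11, -8), [4, 10), [14, 16).
That is 4 disjoint pieces.

4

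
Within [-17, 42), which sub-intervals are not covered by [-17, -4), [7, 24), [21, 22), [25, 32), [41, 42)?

The merged coverage is [-17, -4), [7, 24), [25, 32), [41, 42).
Complement within [-17, 42): [-4, 7), [24, 25), [32, 41).

[-4, 7) ∪ [24, 25) ∪ [32, 41)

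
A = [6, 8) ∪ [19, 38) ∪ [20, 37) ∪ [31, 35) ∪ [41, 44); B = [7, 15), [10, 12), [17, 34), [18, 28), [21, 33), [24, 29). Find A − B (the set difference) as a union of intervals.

[6, 7) ∪ [34, 38) ∪ [41, 44)

Merge the first list: [6, 8), [19, 38), [41, 44).
Merge the second list: [7, 15), [17, 34).
[6, 8) minus B → [6, 7).
[19, 38) minus B → [34, 38).
[41, 44): no B overlap → unchanged.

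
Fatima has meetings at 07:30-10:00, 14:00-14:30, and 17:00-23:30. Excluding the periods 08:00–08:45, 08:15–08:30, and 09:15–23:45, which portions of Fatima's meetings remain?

B, merged: 08:00–08:45, 09:15–23:45.
07:30–10:00 minus B → 07:30–08:00, 08:45–09:15.
14:00–14:30: fully covered by B → removed.
17:00–23:30: fully covered by B → removed.

07:30–08:00, 08:45–09:15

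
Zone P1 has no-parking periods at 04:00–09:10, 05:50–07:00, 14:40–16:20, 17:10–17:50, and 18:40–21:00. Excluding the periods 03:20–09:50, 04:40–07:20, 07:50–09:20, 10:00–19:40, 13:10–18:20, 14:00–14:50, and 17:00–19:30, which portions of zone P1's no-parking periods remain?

A, merged: 04:00–09:10, 14:40–16:20, 17:10–17:50, 18:40–21:00.
B, merged: 03:20–09:50, 10:00–19:40.
04:00–09:10 lies entirely inside B → drops out.
14:40–16:20 lies entirely inside B → drops out.
17:10–17:50 lies entirely inside B → drops out.
18:40–21:00 with B removed leaves 19:40–21:00.

19:40–21:00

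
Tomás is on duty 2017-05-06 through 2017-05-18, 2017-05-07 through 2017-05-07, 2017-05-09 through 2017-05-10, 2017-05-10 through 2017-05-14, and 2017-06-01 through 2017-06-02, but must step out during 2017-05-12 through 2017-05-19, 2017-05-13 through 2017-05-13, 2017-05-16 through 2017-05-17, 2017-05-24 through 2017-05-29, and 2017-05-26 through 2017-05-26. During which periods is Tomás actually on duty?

2017-05-06 through 2017-05-11, 2017-06-01 through 2017-06-02

First set merges to 2017-05-06 through 2017-05-18, 2017-06-01 through 2017-06-02.
Second set merges to 2017-05-12 through 2017-05-19, 2017-05-24 through 2017-05-29.
2017-05-06 through 2017-05-18 with B removed leaves 2017-05-06 through 2017-05-11.
2017-06-01 through 2017-06-02 is untouched.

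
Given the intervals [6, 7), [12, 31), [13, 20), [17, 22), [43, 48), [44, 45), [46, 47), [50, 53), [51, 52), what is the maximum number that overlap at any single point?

3

Walk the sorted start/end points keeping a running depth.
The depth first hits 3 at 17.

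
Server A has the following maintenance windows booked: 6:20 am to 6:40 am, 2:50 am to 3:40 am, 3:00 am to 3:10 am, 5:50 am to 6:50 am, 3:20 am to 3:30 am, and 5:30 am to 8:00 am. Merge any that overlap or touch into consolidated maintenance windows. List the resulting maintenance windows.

Sort by start: 2:50 am–3:40 am, 3:00 am–3:10 am, 3:20 am–3:30 am, 5:30 am–8:00 am, 5:50 am–6:50 am, 6:20 am–6:40 am.
3:00 am–3:10 am overlaps/touches 2:50 am–3:40 am → extend to 2:50 am–3:40 am.
3:20 am–3:30 am overlaps/touches 2:50 am–3:40 am → extend to 2:50 am–3:40 am.
5:30 am–8:00 am is disjoint → start new block.
5:50 am–6:50 am overlaps/touches 5:30 am–8:00 am → extend to 5:30 am–8:00 am.
6:20 am–6:40 am overlaps/touches 5:30 am–8:00 am → extend to 5:30 am–8:00 am.

2:50 am–3:40 am, 5:30 am–8:00 am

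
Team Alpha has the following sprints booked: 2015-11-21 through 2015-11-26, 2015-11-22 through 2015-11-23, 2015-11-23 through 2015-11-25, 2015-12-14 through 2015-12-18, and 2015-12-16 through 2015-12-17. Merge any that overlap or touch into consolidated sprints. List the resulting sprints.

2015-11-22 through 2015-11-23 overlaps/touches 2015-11-21 through 2015-11-26 → extend to 2015-11-21 through 2015-11-26.
2015-11-23 through 2015-11-25 overlaps/touches 2015-11-21 through 2015-11-26 → extend to 2015-11-21 through 2015-11-26.
2015-12-14 through 2015-12-18 is disjoint → start new block.
2015-12-16 through 2015-12-17 overlaps/touches 2015-12-14 through 2015-12-18 → extend to 2015-12-14 through 2015-12-18.

2015-11-21 through 2015-11-26, 2015-12-14 through 2015-12-18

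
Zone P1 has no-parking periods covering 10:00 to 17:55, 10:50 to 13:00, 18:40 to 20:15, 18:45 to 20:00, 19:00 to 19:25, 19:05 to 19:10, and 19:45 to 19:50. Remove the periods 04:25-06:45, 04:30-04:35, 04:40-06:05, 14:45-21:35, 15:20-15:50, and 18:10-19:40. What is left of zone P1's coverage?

10:00–14:45

A, merged: 10:00–17:55, 18:40–20:15.
B, merged: 04:25–06:45, 14:45–21:35.
10:00–17:55 with B removed leaves 10:00–14:45.
18:40–20:15 lies entirely inside B → drops out.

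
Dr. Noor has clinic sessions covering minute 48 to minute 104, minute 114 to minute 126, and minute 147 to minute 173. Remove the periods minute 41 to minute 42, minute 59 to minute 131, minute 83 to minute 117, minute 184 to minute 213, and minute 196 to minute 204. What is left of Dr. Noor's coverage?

minute 48 to minute 59, minute 147 to minute 173

Merge the second list: minute 41 to minute 42, minute 59 to minute 131, minute 184 to minute 213.
minute 48 to minute 104 \ B = minute 48 to minute 59.
minute 114 to minute 126: entirely removed.
minute 147 to minute 173: nothing removed.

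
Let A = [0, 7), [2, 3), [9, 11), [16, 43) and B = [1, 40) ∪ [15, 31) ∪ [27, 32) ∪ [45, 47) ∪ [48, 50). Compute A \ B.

[0, 1) ∪ [40, 43)

First set merges to [0, 7), [9, 11), [16, 43).
Second set merges to [1, 40), [45, 47), [48, 50).
[0, 7) with B removed leaves [0, 1).
[9, 11) lies entirely inside B → drops out.
[16, 43) with B removed leaves [40, 43).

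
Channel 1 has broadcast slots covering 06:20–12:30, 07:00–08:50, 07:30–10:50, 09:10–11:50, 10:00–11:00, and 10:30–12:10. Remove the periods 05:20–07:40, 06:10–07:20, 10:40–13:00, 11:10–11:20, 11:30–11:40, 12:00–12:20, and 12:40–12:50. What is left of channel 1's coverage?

Merge the first list: 06:20–12:30.
Merge the second list: 05:20–07:40, 10:40–13:00.
06:20–12:30 minus B → 07:40–10:40.

07:40–10:40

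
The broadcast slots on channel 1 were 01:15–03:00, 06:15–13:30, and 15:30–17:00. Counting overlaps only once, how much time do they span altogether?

Merged: 01:15-03:00, 06:15-13:30, 15:30-17:00.
Lengths: 1 h 45 min + 7 h 15 min + 1 h 30 min = 10 h 30 min.

10 h 30 min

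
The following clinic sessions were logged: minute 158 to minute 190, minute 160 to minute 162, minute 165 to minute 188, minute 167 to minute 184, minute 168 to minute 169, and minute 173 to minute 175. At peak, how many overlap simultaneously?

4

Sweep endpoints in order; track running count of active intervals.
Peak of 4 reached at minute 168.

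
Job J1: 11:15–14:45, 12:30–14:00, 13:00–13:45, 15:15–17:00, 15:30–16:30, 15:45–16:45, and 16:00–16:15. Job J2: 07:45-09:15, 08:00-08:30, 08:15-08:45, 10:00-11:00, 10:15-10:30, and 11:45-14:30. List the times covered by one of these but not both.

Merge the first list: 11:15-14:45, 15:15-17:00.
Merge the second list: 07:45-09:15, 10:00-11:00, 11:45-14:30.
Only in the first: 11:15-11:45, 14:30-14:45, 15:15-17:00.
Only in the second: 07:45-09:15, 10:00-11:00.
Together these are the periods covered by exactly one.

07:45-09:15, 10:00-11:00, 11:15-11:45, 14:30-14:45, 15:15-17:00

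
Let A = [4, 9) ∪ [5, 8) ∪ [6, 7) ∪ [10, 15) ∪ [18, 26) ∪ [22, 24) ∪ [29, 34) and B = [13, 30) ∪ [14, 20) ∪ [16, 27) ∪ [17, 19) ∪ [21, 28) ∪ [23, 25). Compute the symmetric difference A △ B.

[4, 9) ∪ [10, 13) ∪ [15, 18) ∪ [26, 29) ∪ [30, 34)

First set merges to [4, 9), [10, 15), [18, 26), [29, 34).
Second set merges to [13, 30).
A but not B: [4, 9), [10, 13), [30, 34).
B but not A: [15, 18), [26, 29).
Combining gives A △ B.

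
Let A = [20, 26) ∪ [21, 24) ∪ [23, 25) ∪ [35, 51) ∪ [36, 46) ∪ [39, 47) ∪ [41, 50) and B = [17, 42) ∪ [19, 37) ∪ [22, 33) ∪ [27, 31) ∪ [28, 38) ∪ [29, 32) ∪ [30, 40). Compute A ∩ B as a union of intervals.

Merge the first list: [20, 26), [35, 51).
Merge the second list: [17, 42).
[20, 26) overlaps B on [20, 26).
[35, 51) overlaps B on [35, 42).

[20, 26) ∪ [35, 42)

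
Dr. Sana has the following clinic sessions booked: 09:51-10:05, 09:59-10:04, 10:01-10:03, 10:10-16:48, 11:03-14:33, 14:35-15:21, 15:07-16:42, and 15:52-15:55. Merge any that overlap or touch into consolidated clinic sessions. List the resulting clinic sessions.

09:51–10:05, 10:10–16:48

09:59–10:04 overlaps/touches 09:51–10:05 → extend to 09:51–10:05.
10:01–10:03 overlaps/touches 09:51–10:05 → extend to 09:51–10:05.
10:10–16:48 is disjoint → start new block.
11:03–14:33 overlaps/touches 10:10–16:48 → extend to 10:10–16:48.
14:35–15:21 overlaps/touches 10:10–16:48 → extend to 10:10–16:48.
15:07–16:42 overlaps/touches 10:10–16:48 → extend to 10:10–16:48.
15:52–15:55 overlaps/touches 10:10–16:48 → extend to 10:10–16:48.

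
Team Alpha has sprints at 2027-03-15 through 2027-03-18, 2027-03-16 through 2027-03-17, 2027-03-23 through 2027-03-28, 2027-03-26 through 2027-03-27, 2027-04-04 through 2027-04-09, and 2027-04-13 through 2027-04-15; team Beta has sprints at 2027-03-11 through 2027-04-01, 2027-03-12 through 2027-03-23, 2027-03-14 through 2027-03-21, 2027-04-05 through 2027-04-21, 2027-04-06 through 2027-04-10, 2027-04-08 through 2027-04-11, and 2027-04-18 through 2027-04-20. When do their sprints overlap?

A, merged: 2027-03-15 through 2027-03-18, 2027-03-23 through 2027-03-28, 2027-04-04 through 2027-04-09, 2027-04-13 through 2027-04-15.
B, merged: 2027-03-11 through 2027-04-01, 2027-04-05 through 2027-04-21.
2027-03-15 through 2027-03-18 meets the second set on 2027-03-15 through 2027-03-18.
2027-03-23 through 2027-03-28 meets the second set on 2027-03-23 through 2027-03-28.
2027-04-04 through 2027-04-09 meets the second set on 2027-04-05 through 2027-04-09.
2027-04-13 through 2027-04-15 meets the second set on 2027-04-13 through 2027-04-15.

2027-03-15 through 2027-03-18, 2027-03-23 through 2027-03-28, 2027-04-05 through 2027-04-09, 2027-04-13 through 2027-04-15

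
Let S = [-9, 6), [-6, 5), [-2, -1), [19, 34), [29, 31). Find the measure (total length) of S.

30

Merged: [-9, 6), [19, 34).
Lengths: 15 + 15 = 30.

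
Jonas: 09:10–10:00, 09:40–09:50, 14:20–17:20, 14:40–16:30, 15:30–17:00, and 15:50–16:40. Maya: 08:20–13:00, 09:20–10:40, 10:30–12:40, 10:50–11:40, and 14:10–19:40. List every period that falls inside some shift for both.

09:10–10:00, 14:20–17:20

First set merges to 09:10–10:00, 14:20–17:20.
Second set merges to 08:20–13:00, 14:10–19:40.
09:10–10:00 meets the second set on 09:10–10:00.
14:20–17:20 meets the second set on 14:20–17:20.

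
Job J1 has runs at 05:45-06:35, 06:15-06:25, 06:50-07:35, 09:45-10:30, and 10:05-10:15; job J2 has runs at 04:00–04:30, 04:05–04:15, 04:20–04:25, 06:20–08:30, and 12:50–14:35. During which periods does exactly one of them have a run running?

04:00-04:30, 05:45-06:20, 06:35-06:50, 07:35-08:30, 09:45-10:30, 12:50-14:35

A, merged: 05:45-06:35, 06:50-07:35, 09:45-10:30.
B, merged: 04:00-04:30, 06:20-08:30, 12:50-14:35.
A but not B: 05:45-06:20, 09:45-10:30.
B but not A: 04:00-04:30, 06:35-06:50, 07:35-08:30, 12:50-14:35.
Combining gives A △ B.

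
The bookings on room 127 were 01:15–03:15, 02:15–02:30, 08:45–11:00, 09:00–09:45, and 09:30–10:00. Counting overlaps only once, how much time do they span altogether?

4 h 15 min

Merged: 01:15–03:15, 08:45–11:00.
Lengths: 2 h + 2 h 15 min = 4 h 15 min.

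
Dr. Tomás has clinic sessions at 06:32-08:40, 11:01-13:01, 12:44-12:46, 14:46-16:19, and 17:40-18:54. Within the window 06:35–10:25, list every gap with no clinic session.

After merging, the occupied span is 06:32–08:40, 11:01–13:01, 14:46–16:19, 17:40–18:54.
Complement within 06:35–10:25: 08:40–10:25.

08:40–10:25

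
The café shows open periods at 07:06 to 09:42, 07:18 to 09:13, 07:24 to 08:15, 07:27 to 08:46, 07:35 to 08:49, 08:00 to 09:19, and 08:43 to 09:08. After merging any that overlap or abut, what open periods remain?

07:06-09:42

07:18-09:13 overlaps/touches 07:06-09:42 → extend to 07:06-09:42.
07:24-08:15 overlaps/touches 07:06-09:42 → extend to 07:06-09:42.
07:27-08:46 overlaps/touches 07:06-09:42 → extend to 07:06-09:42.
07:35-08:49 overlaps/touches 07:06-09:42 → extend to 07:06-09:42.
08:00-09:19 overlaps/touches 07:06-09:42 → extend to 07:06-09:42.
08:43-09:08 overlaps/touches 07:06-09:42 → extend to 07:06-09:42.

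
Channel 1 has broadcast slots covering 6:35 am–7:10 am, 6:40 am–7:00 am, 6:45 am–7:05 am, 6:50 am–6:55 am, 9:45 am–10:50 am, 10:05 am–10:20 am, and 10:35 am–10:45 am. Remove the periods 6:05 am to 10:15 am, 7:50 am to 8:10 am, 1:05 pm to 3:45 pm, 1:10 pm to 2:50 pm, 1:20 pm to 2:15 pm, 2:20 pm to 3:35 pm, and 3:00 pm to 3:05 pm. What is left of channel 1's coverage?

Merge the first list: 6:35 am-7:10 am, 9:45 am-10:50 am.
Merge the second list: 6:05 am-10:15 am, 1:05 pm-3:45 pm.
6:35 am-7:10 am lies entirely inside B → drops out.
9:45 am-10:50 am with B removed leaves 10:15 am-10:50 am.

10:15 am-10:50 am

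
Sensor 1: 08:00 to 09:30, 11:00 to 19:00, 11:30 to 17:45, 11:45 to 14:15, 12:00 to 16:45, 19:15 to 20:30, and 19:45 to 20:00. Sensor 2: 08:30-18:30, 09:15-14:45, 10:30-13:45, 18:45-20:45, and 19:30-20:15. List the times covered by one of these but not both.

08:00–08:30, 09:30–11:00, 18:30–18:45, 19:00–19:15, 20:30–20:45

First set merges to 08:00–09:30, 11:00–19:00, 19:15–20:30.
Second set merges to 08:30–18:30, 18:45–20:45.
A \ B = 08:00–08:30, 18:30–18:45.
B \ A = 09:30–11:00, 19:00–19:15, 20:30–20:45.
Union of the two gives the symmetric difference.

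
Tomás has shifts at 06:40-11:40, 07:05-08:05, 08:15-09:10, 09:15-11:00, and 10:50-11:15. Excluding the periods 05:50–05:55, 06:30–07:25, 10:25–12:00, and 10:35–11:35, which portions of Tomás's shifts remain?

First set merges to 06:40–11:40.
Second set merges to 05:50–05:55, 06:30–07:25, 10:25–12:00.
06:40–11:40 \ B = 07:25–10:25.

07:25–10:25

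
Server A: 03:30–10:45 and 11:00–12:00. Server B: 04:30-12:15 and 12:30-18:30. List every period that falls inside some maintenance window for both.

04:30-10:45, 11:00-12:00

03:30-10:45 overlaps B on 04:30-10:45.
11:00-12:00 overlaps B on 11:00-12:00.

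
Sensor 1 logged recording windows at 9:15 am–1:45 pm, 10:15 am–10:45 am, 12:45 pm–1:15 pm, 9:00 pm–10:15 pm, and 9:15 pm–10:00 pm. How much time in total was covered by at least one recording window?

5 h 45 min

Merged: 9:15 am–1:45 pm, 9:00 pm–10:15 pm.
Lengths: 4 h 30 min + 1 h 15 min = 5 h 45 min.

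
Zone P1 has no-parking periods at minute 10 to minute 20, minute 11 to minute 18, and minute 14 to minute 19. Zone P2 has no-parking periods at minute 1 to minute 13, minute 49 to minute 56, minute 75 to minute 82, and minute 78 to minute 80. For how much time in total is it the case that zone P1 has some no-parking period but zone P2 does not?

7 minutes

Merge the first list: minute 10 to minute 20.
Merge the second list: minute 1 to minute 13, minute 49 to minute 56, minute 75 to minute 82.
A \ B = minute 13 to minute 20.
Total: 7 minutes.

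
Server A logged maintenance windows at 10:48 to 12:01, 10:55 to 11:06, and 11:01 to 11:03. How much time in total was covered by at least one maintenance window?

1 h 13 min

Merged: 10:48–12:01.
Length: 1 h 13 min.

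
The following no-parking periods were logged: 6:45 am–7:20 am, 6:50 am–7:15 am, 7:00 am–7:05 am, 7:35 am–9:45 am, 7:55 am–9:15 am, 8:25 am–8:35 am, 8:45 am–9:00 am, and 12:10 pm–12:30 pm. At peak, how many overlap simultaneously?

3

Walk the sorted start/end points keeping a running depth.
The depth first hits 3 at 7:00 am.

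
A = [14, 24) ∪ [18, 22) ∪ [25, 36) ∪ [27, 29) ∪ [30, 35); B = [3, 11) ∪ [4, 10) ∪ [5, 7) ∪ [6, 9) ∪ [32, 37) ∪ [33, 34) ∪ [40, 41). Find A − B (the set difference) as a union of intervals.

[14, 24) ∪ [25, 32)

Merge the first list: [14, 24), [25, 36).
Merge the second list: [3, 11), [32, 37), [40, 41).
[14, 24): nothing removed.
[25, 36) \ B = [25, 32).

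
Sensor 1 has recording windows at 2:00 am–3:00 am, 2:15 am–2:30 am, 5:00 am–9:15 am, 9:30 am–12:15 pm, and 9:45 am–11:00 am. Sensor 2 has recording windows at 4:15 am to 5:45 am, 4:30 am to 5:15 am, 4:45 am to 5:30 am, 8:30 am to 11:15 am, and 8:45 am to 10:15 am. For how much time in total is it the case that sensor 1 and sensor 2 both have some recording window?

3 h 15 min

A, merged: 2:00 am–3:00 am, 5:00 am–9:15 am, 9:30 am–12:15 pm.
B, merged: 4:15 am–5:45 am, 8:30 am–11:15 am.
A ∩ B = 5:00 am–5:45 am, 8:30 am–9:15 am, 9:30 am–11:15 am.
Total: 45 min + 45 min + 1 h 45 min = 3 h 15 min.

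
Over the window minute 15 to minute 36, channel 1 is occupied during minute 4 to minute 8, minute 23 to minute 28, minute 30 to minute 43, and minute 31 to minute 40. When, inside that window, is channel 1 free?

After merging, the occupied span is minute 4 to minute 8, minute 23 to minute 28, minute 30 to minute 43.
Uncovered inside minute 15 to minute 36: minute 15 to minute 23, minute 28 to minute 30.

minute 15 to minute 23, minute 28 to minute 30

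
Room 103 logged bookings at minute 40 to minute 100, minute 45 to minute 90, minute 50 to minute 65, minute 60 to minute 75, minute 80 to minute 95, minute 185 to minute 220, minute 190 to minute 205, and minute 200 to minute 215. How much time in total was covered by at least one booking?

Merged: minute 40 to minute 100, minute 185 to minute 220.
Lengths: 60 minutes + 35 minutes = 95 minutes.

95 minutes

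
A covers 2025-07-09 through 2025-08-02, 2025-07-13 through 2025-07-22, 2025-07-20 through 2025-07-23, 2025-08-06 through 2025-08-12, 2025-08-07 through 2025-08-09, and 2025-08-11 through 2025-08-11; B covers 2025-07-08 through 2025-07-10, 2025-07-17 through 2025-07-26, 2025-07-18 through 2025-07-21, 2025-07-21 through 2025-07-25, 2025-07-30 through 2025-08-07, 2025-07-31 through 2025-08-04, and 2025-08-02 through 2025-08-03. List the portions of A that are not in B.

First set merges to 2025-07-09 through 2025-08-02, 2025-08-06 through 2025-08-12.
Second set merges to 2025-07-08 through 2025-07-10, 2025-07-17 through 2025-07-26, 2025-07-30 through 2025-08-07.
2025-07-09 through 2025-08-02 \ B = 2025-07-11 through 2025-07-16, 2025-07-27 through 2025-07-29.
2025-08-06 through 2025-08-12 \ B = 2025-08-08 through 2025-08-12.

2025-07-11 through 2025-07-16, 2025-07-27 through 2025-07-29, 2025-08-08 through 2025-08-12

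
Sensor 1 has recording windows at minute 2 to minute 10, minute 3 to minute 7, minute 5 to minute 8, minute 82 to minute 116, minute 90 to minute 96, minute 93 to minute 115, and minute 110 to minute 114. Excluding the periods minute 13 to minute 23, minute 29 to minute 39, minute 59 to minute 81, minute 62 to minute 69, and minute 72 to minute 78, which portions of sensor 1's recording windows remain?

minute 2 to minute 10, minute 82 to minute 116

Merge the first list: minute 2 to minute 10, minute 82 to minute 116.
Merge the second list: minute 13 to minute 23, minute 29 to minute 39, minute 59 to minute 81.
minute 2 to minute 10: no B overlap → unchanged.
minute 82 to minute 116: no B overlap → unchanged.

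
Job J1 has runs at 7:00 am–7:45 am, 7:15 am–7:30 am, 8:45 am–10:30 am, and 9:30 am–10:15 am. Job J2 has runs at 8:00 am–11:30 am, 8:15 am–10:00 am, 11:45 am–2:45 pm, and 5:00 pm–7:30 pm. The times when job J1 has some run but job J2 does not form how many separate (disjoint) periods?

1

Merge the first list: 7:00 am–7:45 am, 8:45 am–10:30 am.
Merge the second list: 8:00 am–11:30 am, 11:45 am–2:45 pm, 5:00 pm–7:30 pm.
A \ B = 7:00 am–7:45 am.
That is 1 disjoint piece.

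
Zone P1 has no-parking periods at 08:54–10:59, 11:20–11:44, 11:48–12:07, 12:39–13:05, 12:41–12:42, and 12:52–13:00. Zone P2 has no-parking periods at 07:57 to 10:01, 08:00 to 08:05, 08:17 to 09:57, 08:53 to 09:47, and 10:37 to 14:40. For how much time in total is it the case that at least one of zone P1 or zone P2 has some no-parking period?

A, merged: 08:54–10:59, 11:20–11:44, 11:48–12:07, 12:39–13:05.
B, merged: 07:57–10:01, 10:37–14:40.
A ∪ B = 07:57–14:40.
Total: 6 h 43 min.

6 h 43 min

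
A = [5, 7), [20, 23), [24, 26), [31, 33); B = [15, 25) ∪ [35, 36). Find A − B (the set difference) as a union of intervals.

[5, 7) ∪ [25, 26) ∪ [31, 33)

[5, 7) is untouched.
[20, 23) lies entirely inside B → drops out.
[24, 26) with B removed leaves [25, 26).
[31, 33) is untouched.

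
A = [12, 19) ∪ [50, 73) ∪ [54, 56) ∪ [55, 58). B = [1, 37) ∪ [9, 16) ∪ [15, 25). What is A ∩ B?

[12, 19)

Merge the first list: [12, 19), [50, 73).
Merge the second list: [1, 37).
[12, 19) ∩ B → [12, 19).
[50, 73) meets no B interval.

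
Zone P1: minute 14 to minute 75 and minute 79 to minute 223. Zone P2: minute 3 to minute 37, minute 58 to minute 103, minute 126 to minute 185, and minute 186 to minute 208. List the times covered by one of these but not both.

minute 3 to minute 14, minute 37 to minute 58, minute 75 to minute 79, minute 103 to minute 126, minute 185 to minute 186, minute 208 to minute 223

A \ B = minute 37 to minute 58, minute 103 to minute 126, minute 185 to minute 186, minute 208 to minute 223.
B \ A = minute 3 to minute 14, minute 75 to minute 79.
Union of the two gives the symmetric difference.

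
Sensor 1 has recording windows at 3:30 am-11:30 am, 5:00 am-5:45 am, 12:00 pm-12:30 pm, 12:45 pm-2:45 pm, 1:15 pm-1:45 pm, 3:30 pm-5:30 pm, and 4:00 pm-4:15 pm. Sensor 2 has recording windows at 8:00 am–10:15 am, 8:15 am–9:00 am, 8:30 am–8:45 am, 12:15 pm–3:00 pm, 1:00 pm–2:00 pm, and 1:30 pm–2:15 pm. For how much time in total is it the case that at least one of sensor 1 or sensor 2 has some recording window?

13 h

A, merged: 3:30 am–11:30 am, 12:00 pm–12:30 pm, 12:45 pm–2:45 pm, 3:30 pm–5:30 pm.
B, merged: 8:00 am–10:15 am, 12:15 pm–3:00 pm.
A ∪ B = 3:30 am–11:30 am, 12:00 pm–3:00 pm, 3:30 pm–5:30 pm.
Total: 8 h + 3 h + 2 h = 13 h.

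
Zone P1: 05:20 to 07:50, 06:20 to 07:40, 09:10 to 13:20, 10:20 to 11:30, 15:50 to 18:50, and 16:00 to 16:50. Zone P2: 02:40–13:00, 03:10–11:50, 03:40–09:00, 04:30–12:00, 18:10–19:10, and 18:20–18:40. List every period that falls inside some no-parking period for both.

A, merged: 05:20–07:50, 09:10–13:20, 15:50–18:50.
B, merged: 02:40–13:00, 18:10–19:10.
05:20–07:50 overlaps B on 05:20–07:50.
09:10–13:20 overlaps B on 09:10–13:00.
15:50–18:50 overlaps B on 18:10–18:50.

05:20–07:50, 09:10–13:00, 18:10–18:50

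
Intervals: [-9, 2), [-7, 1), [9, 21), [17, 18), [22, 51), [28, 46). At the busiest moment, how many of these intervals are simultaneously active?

At -7, 2 of the intervals are simultaneously active.
No point has more.

2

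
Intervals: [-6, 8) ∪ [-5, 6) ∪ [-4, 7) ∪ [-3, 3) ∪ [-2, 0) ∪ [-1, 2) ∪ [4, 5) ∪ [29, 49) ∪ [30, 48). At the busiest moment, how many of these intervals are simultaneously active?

6

Walk the sorted start/end points keeping a running depth.
The depth first hits 6 at -1.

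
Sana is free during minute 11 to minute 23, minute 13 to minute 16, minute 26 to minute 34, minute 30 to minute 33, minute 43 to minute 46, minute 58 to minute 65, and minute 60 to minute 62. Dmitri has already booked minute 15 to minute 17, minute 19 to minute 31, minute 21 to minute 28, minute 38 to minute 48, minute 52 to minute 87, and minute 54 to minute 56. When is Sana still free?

minute 11 to minute 15, minute 17 to minute 19, minute 31 to minute 34

Merge the first list: minute 11 to minute 23, minute 26 to minute 34, minute 43 to minute 46, minute 58 to minute 65.
Merge the second list: minute 15 to minute 17, minute 19 to minute 31, minute 38 to minute 48, minute 52 to minute 87.
minute 11 to minute 23 with B removed leaves minute 11 to minute 15, minute 17 to minute 19.
minute 26 to minute 34 with B removed leaves minute 31 to minute 34.
minute 43 to minute 46 lies entirely inside B → drops out.
minute 58 to minute 65 lies entirely inside B → drops out.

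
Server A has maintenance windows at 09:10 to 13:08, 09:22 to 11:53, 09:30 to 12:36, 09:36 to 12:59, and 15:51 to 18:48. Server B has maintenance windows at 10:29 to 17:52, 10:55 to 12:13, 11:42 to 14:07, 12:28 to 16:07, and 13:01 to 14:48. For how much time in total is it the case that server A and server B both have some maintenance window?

First set merges to 09:10–13:08, 15:51–18:48.
Second set merges to 10:29–17:52.
A ∩ B = 10:29–13:08, 15:51–17:52.
Total: 2 h 39 min + 2 h 1 min = 4 h 40 min.

4 h 40 min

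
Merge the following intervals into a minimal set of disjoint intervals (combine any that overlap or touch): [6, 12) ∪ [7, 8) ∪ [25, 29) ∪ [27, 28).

[7, 8) overlaps/touches [6, 12) → extend to [6, 12).
[25, 29) is disjoint → start new block.
[27, 28) overlaps/touches [25, 29) → extend to [25, 29).

[6, 12) ∪ [25, 29)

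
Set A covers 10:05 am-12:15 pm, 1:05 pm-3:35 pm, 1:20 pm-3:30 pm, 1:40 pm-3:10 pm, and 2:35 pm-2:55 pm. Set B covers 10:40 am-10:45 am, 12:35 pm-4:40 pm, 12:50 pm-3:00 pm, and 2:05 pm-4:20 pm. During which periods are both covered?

First set merges to 10:05 am–12:15 pm, 1:05 pm–3:35 pm.
Second set merges to 10:40 am–10:45 am, 12:35 pm–4:40 pm.
10:05 am–12:15 pm overlaps B on 10:40 am–10:45 am.
1:05 pm–3:35 pm overlaps B on 1:05 pm–3:35 pm.

10:40 am–10:45 am, 1:05 pm–3:35 pm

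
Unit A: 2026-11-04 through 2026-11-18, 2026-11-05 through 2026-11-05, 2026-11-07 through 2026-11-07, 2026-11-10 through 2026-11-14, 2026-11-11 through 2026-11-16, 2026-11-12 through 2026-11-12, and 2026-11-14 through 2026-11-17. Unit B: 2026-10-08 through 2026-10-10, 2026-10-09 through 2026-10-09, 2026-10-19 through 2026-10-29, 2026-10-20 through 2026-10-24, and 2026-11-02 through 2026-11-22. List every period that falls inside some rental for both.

First set merges to 2026-11-04 through 2026-11-18.
Second set merges to 2026-10-08 through 2026-10-10, 2026-10-19 through 2026-10-29, 2026-11-02 through 2026-11-22.
2026-11-04 through 2026-11-18 ∩ B → 2026-11-04 through 2026-11-18.

2026-11-04 through 2026-11-18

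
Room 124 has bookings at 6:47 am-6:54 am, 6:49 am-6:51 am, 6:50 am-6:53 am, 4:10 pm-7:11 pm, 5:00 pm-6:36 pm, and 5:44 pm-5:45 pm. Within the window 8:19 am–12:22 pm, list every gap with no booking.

8:19 am–12:22 pm

After merging, the occupied span is 6:47 am–6:54 am, 4:10 pm–7:11 pm.
Complement within 8:19 am–12:22 pm: 8:19 am–12:22 pm.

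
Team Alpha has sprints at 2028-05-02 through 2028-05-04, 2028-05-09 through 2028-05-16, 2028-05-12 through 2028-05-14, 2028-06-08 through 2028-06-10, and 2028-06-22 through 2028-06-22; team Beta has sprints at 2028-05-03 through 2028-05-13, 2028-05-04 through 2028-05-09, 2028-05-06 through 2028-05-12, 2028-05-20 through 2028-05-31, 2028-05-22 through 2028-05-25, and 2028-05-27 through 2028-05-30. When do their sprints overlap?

First set merges to 2028-05-02 through 2028-05-04, 2028-05-09 through 2028-05-16, 2028-06-08 through 2028-06-10, 2028-06-22 through 2028-06-22.
Second set merges to 2028-05-03 through 2028-05-13, 2028-05-20 through 2028-05-31.
2028-05-02 through 2028-05-04 overlaps B on 2028-05-03 through 2028-05-04.
2028-05-09 through 2028-05-16 overlaps B on 2028-05-09 through 2028-05-13.
2028-06-08 through 2028-06-10 falls entirely outside B.
2028-06-22 through 2028-06-22 falls entirely outside B.

2028-05-03 through 2028-05-04, 2028-05-09 through 2028-05-13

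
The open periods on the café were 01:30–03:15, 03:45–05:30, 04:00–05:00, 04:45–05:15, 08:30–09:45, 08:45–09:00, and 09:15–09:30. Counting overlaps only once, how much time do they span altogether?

4 h 45 min

Merged: 01:30–03:15, 03:45–05:30, 08:30–09:45.
Lengths: 1 h 45 min + 1 h 45 min + 1 h 15 min = 4 h 45 min.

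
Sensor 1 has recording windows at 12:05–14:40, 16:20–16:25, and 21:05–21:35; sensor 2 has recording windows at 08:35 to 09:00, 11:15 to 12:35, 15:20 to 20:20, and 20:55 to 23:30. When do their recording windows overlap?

12:05–12:35, 16:20–16:25, 21:05–21:35

12:05–14:40 meets the second set on 12:05–12:35.
16:20–16:25 meets the second set on 16:20–16:25.
21:05–21:35 meets the second set on 21:05–21:35.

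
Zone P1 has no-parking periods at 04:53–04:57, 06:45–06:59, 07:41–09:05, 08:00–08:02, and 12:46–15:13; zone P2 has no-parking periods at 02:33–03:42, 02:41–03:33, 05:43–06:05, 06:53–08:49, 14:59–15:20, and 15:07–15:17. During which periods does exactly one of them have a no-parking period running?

A, merged: 04:53–04:57, 06:45–06:59, 07:41–09:05, 12:46–15:13.
B, merged: 02:33–03:42, 05:43–06:05, 06:53–08:49, 14:59–15:20.
A \ B = 04:53–04:57, 06:45–06:53, 08:49–09:05, 12:46–14:59.
B \ A = 02:33–03:42, 05:43–06:05, 06:59–07:41, 15:13–15:20.
Union of the two gives the symmetric difference.

02:33–03:42, 04:53–04:57, 05:43–06:05, 06:45–06:53, 06:59–07:41, 08:49–09:05, 12:46–14:59, 15:13–15:20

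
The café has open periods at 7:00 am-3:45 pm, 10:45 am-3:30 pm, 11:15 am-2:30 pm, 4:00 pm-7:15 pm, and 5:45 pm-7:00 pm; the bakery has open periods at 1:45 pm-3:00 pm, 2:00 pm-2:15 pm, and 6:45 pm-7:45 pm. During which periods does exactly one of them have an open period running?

7:00 am–1:45 pm, 3:00 pm–3:45 pm, 4:00 pm–6:45 pm, 7:15 pm–7:45 pm

First set merges to 7:00 am–3:45 pm, 4:00 pm–7:15 pm.
Second set merges to 1:45 pm–3:00 pm, 6:45 pm–7:45 pm.
A but not B: 7:00 am–1:45 pm, 3:00 pm–3:45 pm, 4:00 pm–6:45 pm.
B but not A: 7:15 pm–7:45 pm.
Combining gives A △ B.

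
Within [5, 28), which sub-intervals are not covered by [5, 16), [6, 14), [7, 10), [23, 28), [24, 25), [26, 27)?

[16, 23)

After merging, the occupied span is [5, 16), [23, 28).
Uncovered inside [5, 28): [16, 23).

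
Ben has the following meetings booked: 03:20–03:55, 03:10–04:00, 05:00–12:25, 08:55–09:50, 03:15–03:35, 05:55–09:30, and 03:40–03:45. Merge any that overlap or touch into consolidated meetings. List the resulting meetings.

Sort by start: 03:10-04:00, 03:15-03:35, 03:20-03:55, 03:40-03:45, 05:00-12:25, 05:55-09:30, 08:55-09:50.
03:15-03:35 overlaps/touches 03:10-04:00 → extend to 03:10-04:00.
03:20-03:55 overlaps/touches 03:10-04:00 → extend to 03:10-04:00.
03:40-03:45 overlaps/touches 03:10-04:00 → extend to 03:10-04:00.
05:00-12:25 is disjoint → start new block.
05:55-09:30 overlaps/touches 05:00-12:25 → extend to 05:00-12:25.
08:55-09:50 overlaps/touches 05:00-12:25 → extend to 05:00-12:25.

03:10-04:00, 05:00-12:25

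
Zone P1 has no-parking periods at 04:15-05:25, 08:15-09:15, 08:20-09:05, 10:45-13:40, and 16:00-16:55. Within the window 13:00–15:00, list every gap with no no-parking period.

The merged coverage is 04:15–05:25, 08:15–09:15, 10:45–13:40, 16:00–16:55.
Uncovered inside 13:00–15:00: 13:40–15:00.

13:40–15:00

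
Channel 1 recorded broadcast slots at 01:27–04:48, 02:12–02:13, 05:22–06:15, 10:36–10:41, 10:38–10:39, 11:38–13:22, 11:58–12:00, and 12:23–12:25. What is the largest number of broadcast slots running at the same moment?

Sweep endpoints in order; track running count of active intervals.
Peak of 2 reached at 02:12.

2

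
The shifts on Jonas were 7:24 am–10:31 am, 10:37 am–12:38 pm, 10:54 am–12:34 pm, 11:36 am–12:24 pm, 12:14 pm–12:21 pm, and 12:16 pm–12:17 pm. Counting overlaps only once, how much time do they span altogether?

Merged: 7:24 am-10:31 am, 10:37 am-12:38 pm.
Lengths: 3 h 7 min + 2 h 1 min = 5 h 8 min.

5 h 8 min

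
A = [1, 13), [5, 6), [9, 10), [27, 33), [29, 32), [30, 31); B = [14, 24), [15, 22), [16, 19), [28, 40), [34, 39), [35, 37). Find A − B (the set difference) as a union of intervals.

First set merges to [1, 13), [27, 33).
Second set merges to [14, 24), [28, 40).
[1, 13): nothing removed.
[27, 33) \ B = [27, 28).

[1, 13) ∪ [27, 28)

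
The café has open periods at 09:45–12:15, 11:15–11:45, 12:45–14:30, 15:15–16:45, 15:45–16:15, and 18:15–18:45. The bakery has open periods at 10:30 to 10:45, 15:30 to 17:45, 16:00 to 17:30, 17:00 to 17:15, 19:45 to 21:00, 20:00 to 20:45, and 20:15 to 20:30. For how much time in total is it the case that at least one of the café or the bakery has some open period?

8 h 30 min

A, merged: 09:45-12:15, 12:45-14:30, 15:15-16:45, 18:15-18:45.
B, merged: 10:30-10:45, 15:30-17:45, 19:45-21:00.
A ∪ B = 09:45-12:15, 12:45-14:30, 15:15-17:45, 18:15-18:45, 19:45-21:00.
Total: 2 h 30 min + 1 h 45 min + 2 h 30 min + 30 min + 1 h 15 min = 8 h 30 min.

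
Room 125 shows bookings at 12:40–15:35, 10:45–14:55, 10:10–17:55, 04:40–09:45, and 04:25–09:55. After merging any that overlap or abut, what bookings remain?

Sort by start: 04:25-09:55, 04:40-09:45, 10:10-17:55, 10:45-14:55, 12:40-15:35.
04:40-09:45 overlaps/touches 04:25-09:55 → extend to 04:25-09:55.
10:10-17:55 is disjoint → start new block.
10:45-14:55 overlaps/touches 10:10-17:55 → extend to 10:10-17:55.
12:40-15:35 overlaps/touches 10:10-17:55 → extend to 10:10-17:55.

04:25-09:55, 10:10-17:55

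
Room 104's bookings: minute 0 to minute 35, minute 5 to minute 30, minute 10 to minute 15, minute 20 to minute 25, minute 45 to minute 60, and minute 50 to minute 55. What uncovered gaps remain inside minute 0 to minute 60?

minute 35 to minute 45

After merging, the occupied span is minute 0 to minute 35, minute 45 to minute 60.
Gaps within minute 0 to minute 60: minute 35 to minute 45.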